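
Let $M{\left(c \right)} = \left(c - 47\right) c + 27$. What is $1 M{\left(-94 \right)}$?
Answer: $13281$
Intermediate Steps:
$M{\left(c \right)} = 27 + c \left(-47 + c\right)$ ($M{\left(c \right)} = \left(c - 47\right) c + 27 = \left(-47 + c\right) c + 27 = c \left(-47 + c\right) + 27 = 27 + c \left(-47 + c\right)$)
$1 M{\left(-94 \right)} = 1 \left(27 + \left(-94\right)^{2} - -4418\right) = 1 \left(27 + 8836 + 4418\right) = 1 \cdot 13281 = 13281$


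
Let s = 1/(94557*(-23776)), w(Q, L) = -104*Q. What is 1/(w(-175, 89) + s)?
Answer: 2248187232/40917007622399 ≈ 5.4945e-5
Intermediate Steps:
s = -1/2248187232 (s = (1/94557)*(-1/23776) = -1/2248187232 ≈ -4.4480e-10)
1/(w(-175, 89) + s) = 1/(-104*(-175) - 1/2248187232) = 1/(18200 - 1/2248187232) = 1/(40917007622399/2248187232) = 2248187232/40917007622399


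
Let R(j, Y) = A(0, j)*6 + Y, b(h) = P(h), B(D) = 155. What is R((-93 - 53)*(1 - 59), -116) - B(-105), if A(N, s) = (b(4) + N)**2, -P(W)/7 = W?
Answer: 4433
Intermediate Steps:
P(W) = -7*W
b(h) = -7*h
A(N, s) = (-28 + N)**2 (A(N, s) = (-7*4 + N)**2 = (-28 + N)**2)
R(j, Y) = 4704 + Y (R(j, Y) = (-28 + 0)**2*6 + Y = (-28)**2*6 + Y = 784*6 + Y = 4704 + Y)
R((-93 - 53)*(1 - 59), -116) - B(-105) = (4704 - 116) - 1*155 = 4588 - 155 = 4433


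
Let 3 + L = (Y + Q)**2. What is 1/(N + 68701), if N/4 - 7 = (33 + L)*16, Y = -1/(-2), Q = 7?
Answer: 1/74249 ≈ 1.3468e-5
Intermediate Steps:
Y = 1/2 (Y = -1*(-1/2) = 1/2 ≈ 0.50000)
L = 213/4 (L = -3 + (1/2 + 7)**2 = -3 + (15/2)**2 = -3 + 225/4 = 213/4 ≈ 53.250)
N = 5548 (N = 28 + 4*((33 + 213/4)*16) = 28 + 4*((345/4)*16) = 28 + 4*1380 = 28 + 5520 = 5548)
1/(N + 68701) = 1/(5548 + 68701) = 1/74249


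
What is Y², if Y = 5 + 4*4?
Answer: 441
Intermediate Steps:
Y = 21 (Y = 5 + 16 = 21)
Y² = 21² = 441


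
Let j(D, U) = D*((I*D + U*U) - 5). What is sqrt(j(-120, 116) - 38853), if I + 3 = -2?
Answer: I*sqrt(1724973) ≈ 1313.4*I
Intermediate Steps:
I = -5 (I = -3 - 2 = -5)
j(D, U) = D*(-5 + U**2 - 5*D) (j(D, U) = D*((-5*D + U*U) - 5) = D*((-5*D + U**2) - 5) = D*((U**2 - 5*D) - 5) = D*(-5 + U**2 - 5*D))
sqrt(j(-120, 116) - 38853) = sqrt(-120*(-5 + 116**2 - 5*(-120)) - 38853) = sqrt(-120*(-5 + 13456 + 600) - 38853) = sqrt(-120*14051 - 38853) = sqrt(-1686120 - 38853) = sqrt(-1724973) = I*sqrt(1724973)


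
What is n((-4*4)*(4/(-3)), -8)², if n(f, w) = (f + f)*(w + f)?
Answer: 26214400/81 ≈ 3.2363e+5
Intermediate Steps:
n(f, w) = 2*f*(f + w) (n(f, w) = (2*f)*(f + w) = 2*f*(f + w))
n((-4*4)*(4/(-3)), -8)² = (2*((-4*4)*(4/(-3)))*((-4*4)*(4/(-3)) - 8))² = (2*(-64*(-1)/3)*(-64*(-1)/3 - 8))² = (2*(-16*(-4/3))*(-16*(-4/3) - 8))² = (2*(64/3)*(64/3 - 8))² = (2*(64/3)*(40/3))² = (5120/9)² = 26214400/81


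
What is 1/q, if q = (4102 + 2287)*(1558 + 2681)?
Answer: 1/27082971 ≈ 3.6924e-8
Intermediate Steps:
q = 27082971 (q = 6389*4239 = 27082971)
1/q = 1/27082971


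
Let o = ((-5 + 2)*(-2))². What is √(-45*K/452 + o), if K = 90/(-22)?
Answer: 3*√25000459/2486 ≈ 6.0338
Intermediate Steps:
K = -45/11 (K = 90*(-1/22) = -45/11 ≈ -4.0909)
o = 36 (o = (-3*(-2))² = 6² = 36)
√(-45*K/452 + o) = √(-45*(-45/11)/452 + 36) = √((2025/11)*(1/452) + 36) = √(2025/4972 + 36) = √(181017/4972) = 3*√25000459/2486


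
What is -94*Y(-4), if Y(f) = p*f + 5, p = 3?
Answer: 658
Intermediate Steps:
Y(f) = 5 + 3*f (Y(f) = 3*f + 5 = 5 + 3*f)
-94*Y(-4) = -94*(5 + 3*(-4)) = -94*(5 - 12) = -94*(-7) = 658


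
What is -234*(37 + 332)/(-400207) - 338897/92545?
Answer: -127638061109/37037156815 ≈ -3.4462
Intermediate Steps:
-234*(37 + 332)/(-400207) - 338897/92545 = -234*369*(-1/400207) - 338897*1/92545 = -86346*(-1/400207) - 338897/92545 = 86346/400207 - 338897/92545 = -127638061109/37037156815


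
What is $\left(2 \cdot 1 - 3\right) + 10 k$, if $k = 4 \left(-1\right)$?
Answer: $-41$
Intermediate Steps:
$k = -4$
$\left(2 \cdot 1 - 3\right) + 10 k = \left(2 \cdot 1 - 3\right) + 10 \left(-4\right) = \left(2 - 3\right) - 40 = -1 - 40 = -41$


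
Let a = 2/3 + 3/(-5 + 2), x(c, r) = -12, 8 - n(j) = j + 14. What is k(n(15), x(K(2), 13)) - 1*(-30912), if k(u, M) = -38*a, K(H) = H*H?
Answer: 92774/3 ≈ 30925.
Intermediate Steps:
n(j) = -6 - j (n(j) = 8 - (j + 14) = 8 - (14 + j) = 8 + (-14 - j) = -6 - j)
K(H) = H²
a = -⅓ (a = 2*(⅓) + 3/(-3) = ⅔ + 3*(-⅓) = ⅔ - 1 = -⅓ ≈ -0.33333)
k(u, M) = 38/3 (k(u, M) = -38*(-⅓) = 38/3)
k(n(15), x(K(2), 13)) - 1*(-30912) = 38/3 - 1*(-30912) = 38/3 + 30912 = 92774/3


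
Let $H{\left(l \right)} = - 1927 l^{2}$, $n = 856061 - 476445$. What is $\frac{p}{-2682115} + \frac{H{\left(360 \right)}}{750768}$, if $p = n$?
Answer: $- \frac{13960713707356}{41950960715} \approx -332.79$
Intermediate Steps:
$n = 379616$ ($n = 856061 - 476445 = 379616$)
$p = 379616$
$\frac{p}{-2682115} + \frac{H{\left(360 \right)}}{750768} = \frac{379616}{-2682115} + \frac{\left(-1927\right) 360^{2}}{750768} = 379616 \left(- \frac{1}{2682115}\right) + \left(-1927\right) 129600 \cdot \frac{1}{750768} = - \frac{379616}{2682115} - \frac{5202900}{15641} = - \frac{13960713707356}{41950960715}$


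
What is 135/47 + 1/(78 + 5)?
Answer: 11252/3901 ≈ 2.8844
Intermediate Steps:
135/47 + 1/(78 + 5) = (1/47)*135 + 1/83 = 135/47 + 1/83 = 11252/3901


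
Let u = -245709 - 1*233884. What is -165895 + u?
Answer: -645488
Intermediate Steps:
u = -479593 (u = -245709 - 233884 = -479593)
-165895 + u = -165895 - 479593 = -645488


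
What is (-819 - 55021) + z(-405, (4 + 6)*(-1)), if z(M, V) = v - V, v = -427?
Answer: -56257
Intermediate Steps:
z(M, V) = -427 - V
(-819 - 55021) + z(-405, (4 + 6)*(-1)) = (-819 - 55021) + (-427 - (4 + 6)*(-1)) = -55840 + (-427 - 10*(-1)) = -55840 + (-427 - 1*(-10)) = -55840 + (-427 + 10) = -55840 - 417 = -56257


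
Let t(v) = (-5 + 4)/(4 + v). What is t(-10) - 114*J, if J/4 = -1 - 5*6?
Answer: 84817/6 ≈ 14136.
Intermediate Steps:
J = -124 (J = 4*(-1 - 5*6) = 4*(-1 - 30) = 4*(-31) = -124)
t(v) = -1/(4 + v)
t(-10) - 114*J = -1/(4 - 10) - 114*(-124) = -1/(-6) + 14136 = -1*(-⅙) + 14136 = ⅙ + 14136 = 84817/6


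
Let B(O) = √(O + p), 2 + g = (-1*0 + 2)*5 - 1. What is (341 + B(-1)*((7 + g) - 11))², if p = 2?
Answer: 118336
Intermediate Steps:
g = 7 (g = -2 + ((-1*0 + 2)*5 - 1) = -2 + ((0 + 2)*5 - 1) = -2 + (2*5 - 1) = -2 + (10 - 1) = -2 + 9 = 7)
B(O) = √(2 + O) (B(O) = √(O + 2) = √(2 + O))
(341 + B(-1)*((7 + g) - 11))² = (341 + √(2 - 1)*((7 + 7) - 11))² = (341 + √1*(14 - 11))² = (341 + 1*3)² = (341 + 3)² = 344² = 118336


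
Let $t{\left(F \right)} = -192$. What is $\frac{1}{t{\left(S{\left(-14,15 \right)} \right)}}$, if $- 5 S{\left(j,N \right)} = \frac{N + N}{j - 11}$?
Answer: $- \frac{1}{192} \approx -0.0052083$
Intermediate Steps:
$S{\left(j,N \right)} = - \frac{2 N}{5 \left(-11 + j\right)}$ ($S{\left(j,N \right)} = - \frac{\left(N + N\right) \frac{1}{j - 11}}{5} = - \frac{2 N \frac{1}{-11 + j}}{5} = - \frac{2 N}{5 \left(-11 + j\right)}$)
$\frac{1}{t{\left(S{\left(-14,15 \right)} \right)}} = \frac{1}{-192} = - \frac{1}{192}$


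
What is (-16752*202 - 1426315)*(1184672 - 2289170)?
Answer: 5312877265062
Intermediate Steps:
(-16752*202 - 1426315)*(1184672 - 2289170) = (-3383904 - 1426315)*(-1104498) = -4810219*(-1104498) = 5312877265062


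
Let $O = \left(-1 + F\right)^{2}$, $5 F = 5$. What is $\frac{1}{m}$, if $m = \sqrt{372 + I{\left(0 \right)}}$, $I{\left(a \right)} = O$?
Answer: $\frac{\sqrt{93}}{186} \approx 0.051848$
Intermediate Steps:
$F = 1$ ($F = \frac{1}{5} \cdot 5 = 1$)
$O = 0$ ($O = \left(-1 + 1\right)^{2} = 0^{2} = 0$)
$I{\left(a \right)} = 0$
$m = 2 \sqrt{93}$ ($m = \sqrt{372 + 0} = \sqrt{372} = 2 \sqrt{93} \approx 19.287$)
$\frac{1}{m} = \frac{1}{2 \sqrt{93}} = \frac{\sqrt{93}}{186}$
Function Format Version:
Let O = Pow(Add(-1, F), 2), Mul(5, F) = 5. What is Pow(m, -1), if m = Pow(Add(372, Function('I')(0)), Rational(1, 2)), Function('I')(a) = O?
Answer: Mul(Rational(1, 186), Pow(93, Rational(1, 2))) ≈ 0.051848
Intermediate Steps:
F = 1 (F = Mul(Rational(1, 5), 5) = 1)
O = 0 (O = Pow(Add(-1, 1), 2) = Pow(0, 2) = 0)
Function('I')(a) = 0
m = Mul(2, Pow(93, Rational(1, 2))) (m = Pow(Add(372, 0), Rational(1, 2)) = Pow(372, Rational(1, 2)) = Mul(2, Pow(93, Rational(1, 2))) ≈ 19.287)
Pow(m, -1) = Pow(Mul(2, Pow(93, Rational(1, 2))), -1) = Mul(Rational(1, 186), Pow(93, Rational(1, 2)))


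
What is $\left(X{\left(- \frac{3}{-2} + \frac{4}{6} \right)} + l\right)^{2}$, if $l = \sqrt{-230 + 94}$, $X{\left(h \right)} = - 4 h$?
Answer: $- \frac{548}{9} - \frac{104 i \sqrt{34}}{3} \approx -60.889 - 202.14 i$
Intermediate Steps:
$l = 2 i \sqrt{34}$ ($l = \sqrt{-136} = 2 i \sqrt{34} \approx 11.662 i$)
$\left(X{\left(- \frac{3}{-2} + \frac{4}{6} \right)} + l\right)^{2} = \left(- 4 \left(- \frac{3}{-2} + \frac{4}{6}\right) + 2 i \sqrt{34}\right)^{2} = \left(- 4 \left(\left(-3\right) \left(- \frac{1}{2}\right) + 4 \cdot \frac{1}{6}\right) + 2 i \sqrt{34}\right)^{2} = \left(- 4 \left(\frac{3}{2} + \frac{2}{3}\right) + 2 i \sqrt{34}\right)^{2} = \left(\left(-4\right) \frac{13}{6} + 2 i \sqrt{34}\right)^{2} = \left(- \frac{26}{3} + 2 i \sqrt{34}\right)^{2}$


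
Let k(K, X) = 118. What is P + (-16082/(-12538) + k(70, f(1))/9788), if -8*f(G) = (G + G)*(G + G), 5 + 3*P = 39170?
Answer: 400573467255/30680486 ≈ 13056.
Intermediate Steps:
P = 13055 (P = -5/3 + (⅓)*39170 = -5/3 + 39170/3 = 13055)
f(G) = -G²/2 (f(G) = -(G + G)*(G + G)/8 = -2*G*2*G/8 = -G²/2)
P + (-16082/(-12538) + k(70, f(1))/9788) = 13055 + (-16082/(-12538) + 118/9788) = 13055 + (-16082*(-1/12538) + 118*(1/9788)) = 13055 + (8041/6269 + 59/4894) = 13055 + 39722525/30680486 = 400573467255/30680486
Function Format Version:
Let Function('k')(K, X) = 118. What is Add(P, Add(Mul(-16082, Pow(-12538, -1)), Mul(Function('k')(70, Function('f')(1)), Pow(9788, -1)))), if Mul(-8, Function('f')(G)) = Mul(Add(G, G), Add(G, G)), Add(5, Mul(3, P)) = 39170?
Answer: Rational(400573467255, 30680486) ≈ 13056.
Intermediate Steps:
P = 13055 (P = Add(Rational(-5, 3), Mul(Rational(1, 3), 39170)) = Add(Rational(-5, 3), Rational(39170, 3)) = 13055)
Function('f')(G) = Mul(Rational(-1, 2), Pow(G, 2)) (Function('f')(G) = Mul(Rational(-1, 8), Mul(Add(G, G), Add(G, G))) = Mul(Rational(-1, 8), Mul(Mul(2, G), Mul(2, G))) = Mul(Rational(-1, 8), Mul(4, Pow(G, 2))) = Mul(Rational(-1, 2), Pow(G, 2)))
Add(P, Add(Mul(-16082, Pow(-12538, -1)), Mul(Function('k')(70, Function('f')(1)), Pow(9788, -1)))) = Add(13055, Add(Mul(-16082, Pow(-12538, -1)), Mul(118, Pow(9788, -1)))) = Add(13055, Add(Mul(-16082, Rational(-1, 12538)), Mul(118, Rational(1, 9788)))) = Add(13055, Add(Rational(8041, 6269), Rational(59, 4894))) = Add(13055, Rational(39722525, 30680486)) = Rational(400573467255, 30680486)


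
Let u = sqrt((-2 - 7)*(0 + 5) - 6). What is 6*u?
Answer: 6*I*sqrt(51) ≈ 42.849*I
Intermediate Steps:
u = I*sqrt(51) (u = sqrt(-9*5 - 6) = sqrt(-45 - 6) = sqrt(-51) = I*sqrt(51) ≈ 7.1414*I)
6*u = 6*(I*sqrt(51)) = 6*I*sqrt(51)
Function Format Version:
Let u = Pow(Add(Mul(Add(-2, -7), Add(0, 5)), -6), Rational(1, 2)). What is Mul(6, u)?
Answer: Mul(6, I, Pow(51, Rational(1, 2))) ≈ Mul(42.849, I)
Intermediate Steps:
u = Mul(I, Pow(51, Rational(1, 2))) (u = Pow(Add(Mul(-9, 5), -6), Rational(1, 2)) = Pow(Add(-45, -6), Rational(1, 2)) = Pow(-51, Rational(1, 2)) = Mul(I, Pow(51, Rational(1, 2))) ≈ Mul(7.1414, I))
Mul(6, u) = Mul(6, Mul(I, Pow(51, Rational(1, 2)))) = Mul(6, I, Pow(51, Rational(1, 2)))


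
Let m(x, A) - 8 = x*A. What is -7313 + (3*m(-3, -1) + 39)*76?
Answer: -1841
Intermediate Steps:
m(x, A) = 8 + A*x (m(x, A) = 8 + x*A = 8 + A*x)
-7313 + (3*m(-3, -1) + 39)*76 = -7313 + (3*(8 - 1*(-3)) + 39)*76 = -7313 + (3*(8 + 3) + 39)*76 = -7313 + (3*11 + 39)*76 = -7313 + (33 + 39)*76 = -7313 + 72*76 = -7313 + 5472 = -1841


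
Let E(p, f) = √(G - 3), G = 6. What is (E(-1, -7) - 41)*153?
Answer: -6273 + 153*√3 ≈ -6008.0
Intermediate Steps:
E(p, f) = √3 (E(p, f) = √(6 - 3) = √3)
(E(-1, -7) - 41)*153 = (√3 - 41)*153 = (-41 + √3)*153 = -6273 + 153*√3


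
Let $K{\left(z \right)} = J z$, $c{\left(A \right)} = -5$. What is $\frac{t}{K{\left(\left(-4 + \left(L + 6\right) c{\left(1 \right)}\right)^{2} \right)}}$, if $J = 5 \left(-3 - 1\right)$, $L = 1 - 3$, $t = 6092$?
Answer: $- \frac{1523}{2880} \approx -0.52882$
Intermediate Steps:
$L = -2$ ($L = 1 - 3 = -2$)
$J = -20$ ($J = 5 \left(-4\right) = -20$)
$K{\left(z \right)} = - 20 z$
$\frac{t}{K{\left(\left(-4 + \left(L + 6\right) c{\left(1 \right)}\right)^{2} \right)}} = \frac{6092}{\left(-20\right) \left(-4 + \left(-2 + 6\right) \left(-5\right)\right)^{2}} = \frac{6092}{\left(-20\right) \left(-4 + 4 \left(-5\right)\right)^{2}} = \frac{6092}{\left(-20\right) \left(-4 - 20\right)^{2}} = \frac{6092}{\left(-20\right) \left(-24\right)^{2}} = \frac{6092}{\left(-20\right) 576} = \frac{6092}{-11520} = 6092 \left(- \frac{1}{11520}\right) = - \frac{1523}{2880}$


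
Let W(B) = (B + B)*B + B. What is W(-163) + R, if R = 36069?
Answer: 89044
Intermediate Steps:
W(B) = B + 2*B**2 (W(B) = (2*B)*B + B = 2*B**2 + B = B + 2*B**2)
W(-163) + R = -163*(1 + 2*(-163)) + 36069 = -163*(1 - 326) + 36069 = -163*(-325) + 36069 = 52975 + 36069 = 89044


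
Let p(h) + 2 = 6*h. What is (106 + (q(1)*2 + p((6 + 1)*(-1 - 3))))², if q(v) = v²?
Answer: 3844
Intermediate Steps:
p(h) = -2 + 6*h
(106 + (q(1)*2 + p((6 + 1)*(-1 - 3))))² = (106 + (1²*2 + (-2 + 6*((6 + 1)*(-1 - 3)))))² = (106 + (1*2 + (-2 + 6*(7*(-4)))))² = (106 + (2 + (-2 + 6*(-28))))² = (106 + (2 + (-2 - 168)))² = (106 + (2 - 170))² = (106 - 168)² = (-62)² = 3844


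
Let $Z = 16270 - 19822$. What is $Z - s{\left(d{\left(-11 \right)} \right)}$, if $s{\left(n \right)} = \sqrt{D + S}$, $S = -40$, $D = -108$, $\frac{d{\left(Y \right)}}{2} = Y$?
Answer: $-3552 - 2 i \sqrt{37} \approx -3552.0 - 12.166 i$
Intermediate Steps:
$Z = -3552$ ($Z = 16270 - 19822 = -3552$)
$d{\left(Y \right)} = 2 Y$
$s{\left(n \right)} = 2 i \sqrt{37}$ ($s{\left(n \right)} = \sqrt{-108 - 40} = \sqrt{-148} = 2 i \sqrt{37}$)
$Z - s{\left(d{\left(-11 \right)} \right)} = -3552 - 2 i \sqrt{37}$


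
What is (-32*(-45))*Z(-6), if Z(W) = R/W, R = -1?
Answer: 240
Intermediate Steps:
Z(W) = -1/W
(-32*(-45))*Z(-6) = (-32*(-45))*(-1/(-6)) = 1440*(-1*(-⅙)) = 1440*(⅙) = 240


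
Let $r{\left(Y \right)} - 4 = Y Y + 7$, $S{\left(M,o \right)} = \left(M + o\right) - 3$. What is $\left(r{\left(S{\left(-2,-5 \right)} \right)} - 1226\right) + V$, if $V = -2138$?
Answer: $-3253$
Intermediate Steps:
$S{\left(M,o \right)} = -3 + M + o$
$r{\left(Y \right)} = 11 + Y^{2}$ ($r{\left(Y \right)} = 4 + \left(Y Y + 7\right) = 4 + \left(Y^{2} + 7\right) = 4 + \left(7 + Y^{2}\right) = 11 + Y^{2}$)
$\left(r{\left(S{\left(-2,-5 \right)} \right)} - 1226\right) + V = \left(\left(11 + \left(-3 - 2 - 5\right)^{2}\right) - 1226\right) - 2138 = \left(\left(11 + \left(-10\right)^{2}\right) - 1226\right) - 2138 = \left(\left(11 + 100\right) - 1226\right) - 2138 = \left(111 - 1226\right) - 2138 = -1115 - 2138 = -3253$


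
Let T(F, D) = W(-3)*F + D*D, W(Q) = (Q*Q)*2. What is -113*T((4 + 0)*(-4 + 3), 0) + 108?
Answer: 8244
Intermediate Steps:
W(Q) = 2*Q**2 (W(Q) = Q**2*2 = 2*Q**2)
T(F, D) = D**2 + 18*F (T(F, D) = (2*(-3)**2)*F + D*D = (2*9)*F + D**2 = 18*F + D**2 = D**2 + 18*F)
-113*T((4 + 0)*(-4 + 3), 0) + 108 = -113*(0**2 + 18*((4 + 0)*(-4 + 3))) + 108 = -113*(0 + 18*(4*(-1))) + 108 = -113*(0 + 18*(-4)) + 108 = -113*(0 - 72) + 108 = -113*(-72) + 108 = 8136 + 108 = 8244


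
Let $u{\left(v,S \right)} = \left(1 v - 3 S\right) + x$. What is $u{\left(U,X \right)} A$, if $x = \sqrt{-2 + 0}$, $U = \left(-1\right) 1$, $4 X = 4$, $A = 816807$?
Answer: $-3267228 + 816807 i \sqrt{2} \approx -3.2672 \cdot 10^{6} + 1.1551 \cdot 10^{6} i$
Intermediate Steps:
$X = 1$ ($X = \frac{1}{4} \cdot 4 = 1$)
$U = -1$
$x = i \sqrt{2}$ ($x = \sqrt{-2} = i \sqrt{2} \approx 1.4142 i$)
$u{\left(v,S \right)} = v - 3 S + i \sqrt{2}$ ($u{\left(v,S \right)} = \left(1 v - 3 S\right) + i \sqrt{2} = \left(v - 3 S\right) + i \sqrt{2} = v - 3 S + i \sqrt{2}$)
$u{\left(U,X \right)} A = \left(-1 - 3 + i \sqrt{2}\right) 816807 = \left(-4 + i \sqrt{2}\right) 816807 = -3267228 + 816807 i \sqrt{2}$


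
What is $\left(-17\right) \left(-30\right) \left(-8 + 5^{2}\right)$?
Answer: $8670$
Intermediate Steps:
$\left(-17\right) \left(-30\right) \left(-8 + 5^{2}\right) = 510 \left(-8 + 25\right) = 510 \cdot 17 = 8670$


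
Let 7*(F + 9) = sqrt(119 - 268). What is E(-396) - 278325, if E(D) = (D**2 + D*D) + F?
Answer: 35298 + I*sqrt(149)/7 ≈ 35298.0 + 1.7438*I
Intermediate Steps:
F = -9 + I*sqrt(149)/7 (F = -9 + sqrt(119 - 268)/7 = -9 + sqrt(-149)/7 = -9 + (I*sqrt(149))/7 = -9 + I*sqrt(149)/7 ≈ -9.0 + 1.7438*I)
E(D) = -9 + 2*D**2 + I*sqrt(149)/7 (E(D) = (D**2 + D*D) + (-9 + I*sqrt(149)/7) = (D**2 + D**2) + (-9 + I*sqrt(149)/7) = 2*D**2 + (-9 + I*sqrt(149)/7) = -9 + 2*D**2 + I*sqrt(149)/7)
E(-396) - 278325 = (-9 + 2*(-396)**2 + I*sqrt(149)/7) - 278325 = (-9 + 2*156816 + I*sqrt(149)/7) - 278325 = (-9 + 313632 + I*sqrt(149)/7) - 278325 = (313623 + I*sqrt(149)/7) - 278325 = 35298 + I*sqrt(149)/7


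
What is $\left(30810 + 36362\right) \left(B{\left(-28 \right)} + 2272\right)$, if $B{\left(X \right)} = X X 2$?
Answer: $257940480$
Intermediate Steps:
$B{\left(X \right)} = 2 X^{2}$ ($B{\left(X \right)} = X^{2} \cdot 2 = 2 X^{2}$)
$\left(30810 + 36362\right) \left(B{\left(-28 \right)} + 2272\right) = \left(30810 + 36362\right) \left(2 \left(-28\right)^{2} + 2272\right) = 67172 \left(2 \cdot 784 + 2272\right) = 67172 \left(1568 + 2272\right) = 67172 \cdot 3840 = 257940480$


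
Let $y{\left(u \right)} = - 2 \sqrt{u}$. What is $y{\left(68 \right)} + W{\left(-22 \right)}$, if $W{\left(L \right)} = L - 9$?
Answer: $-31 - 4 \sqrt{17} \approx -47.492$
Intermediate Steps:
$W{\left(L \right)} = -9 + L$
$y{\left(68 \right)} + W{\left(-22 \right)} = - 2 \sqrt{68} - 31 = - 2 \cdot 2 \sqrt{17} - 31 = - 4 \sqrt{17} - 31 = -31 - 4 \sqrt{17}$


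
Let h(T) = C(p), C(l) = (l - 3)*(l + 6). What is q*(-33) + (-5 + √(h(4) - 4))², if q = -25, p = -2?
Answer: 826 - 20*I*√6 ≈ 826.0 - 48.99*I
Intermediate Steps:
C(l) = (-3 + l)*(6 + l)
h(T) = -20 (h(T) = -18 + (-2)² + 3*(-2) = -18 + 4 - 6 = -20)
q*(-33) + (-5 + √(h(4) - 4))² = -25*(-33) + (-5 + √(-20 - 4))² = 825 + (-5 + √(-24))² = 825 + (-5 + 2*I*√6)²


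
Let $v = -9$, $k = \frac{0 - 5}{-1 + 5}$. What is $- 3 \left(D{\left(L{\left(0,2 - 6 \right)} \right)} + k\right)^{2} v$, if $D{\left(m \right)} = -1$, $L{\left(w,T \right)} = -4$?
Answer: $\frac{2187}{16} \approx 136.69$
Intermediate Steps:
$k = - \frac{5}{4} \approx -1.25$
$- 3 \left(D{\left(L{\left(0,2 - 6 \right)} \right)} + k\right)^{2} v = - 3 \left(-1 - \frac{5}{4}\right)^{2} \left(-9\right) = - 3 \left(- \frac{9}{4}\right)^{2} \left(-9\right) = \left(-3\right) \frac{81}{16} \left(-9\right) = \left(- \frac{243}{16}\right) \left(-9\right) = \frac{2187}{16}$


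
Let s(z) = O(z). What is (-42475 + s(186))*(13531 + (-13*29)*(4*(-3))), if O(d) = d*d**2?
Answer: 115414438955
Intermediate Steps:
O(d) = d**3
s(z) = z**3
(-42475 + s(186))*(13531 + (-13*29)*(4*(-3))) = (-42475 + 186**3)*(13531 + (-13*29)*(4*(-3))) = (-42475 + 6434856)*(13531 - 377*(-12)) = 6392381*(13531 + 4524) = 6392381*18055 = 115414438955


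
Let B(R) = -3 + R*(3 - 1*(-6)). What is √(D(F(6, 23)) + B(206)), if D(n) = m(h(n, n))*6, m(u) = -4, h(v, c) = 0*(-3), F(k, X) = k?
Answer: 3*√203 ≈ 42.743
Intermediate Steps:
B(R) = -3 + 9*R (B(R) = -3 + R*(3 + 6) = -3 + R*9 = -3 + 9*R)
h(v, c) = 0
D(n) = -24 (D(n) = -4*6 = -24)
√(D(F(6, 23)) + B(206)) = √(-24 + (-3 + 9*206)) = √(-24 + (-3 + 1854)) = √(-24 + 1851) = √1827 = 3*√203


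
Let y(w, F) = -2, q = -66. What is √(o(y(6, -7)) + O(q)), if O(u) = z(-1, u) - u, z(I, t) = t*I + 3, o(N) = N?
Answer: √133 ≈ 11.533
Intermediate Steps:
z(I, t) = 3 + I*t (z(I, t) = I*t + 3 = 3 + I*t)
O(u) = 3 - 2*u (O(u) = (3 - u) - u = 3 - 2*u)
√(o(y(6, -7)) + O(q)) = √(-2 + (3 - 2*(-66))) = √(-2 + (3 + 132)) = √(-2 + 135) = √133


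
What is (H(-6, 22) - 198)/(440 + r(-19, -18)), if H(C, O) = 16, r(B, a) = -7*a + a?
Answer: -91/274 ≈ -0.33212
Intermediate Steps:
r(B, a) = -6*a
(H(-6, 22) - 198)/(440 + r(-19, -18)) = (16 - 198)/(440 - 6*(-18)) = -182/(440 + 108) = -182/548 = -182*1/548 = -91/274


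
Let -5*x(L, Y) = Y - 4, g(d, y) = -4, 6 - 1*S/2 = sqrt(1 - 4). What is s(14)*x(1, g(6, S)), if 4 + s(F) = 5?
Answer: 8/5 ≈ 1.6000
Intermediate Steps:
S = 12 - 2*I*sqrt(3) (S = 12 - 2*sqrt(1 - 4) = 12 - 2*I*sqrt(3) ≈ 12.0 - 3.4641*I)
s(F) = 1 (s(F) = -4 + 5 = 1)
x(L, Y) = 4/5 - Y/5 (x(L, Y) = -(Y - 4)/5 = -(-4 + Y)/5 = 4/5 - Y/5)
s(14)*x(1, g(6, S)) = 1*(4/5 - 1/5*(-4)) = 1*(4/5 + 4/5) = 1*(8/5) = 8/5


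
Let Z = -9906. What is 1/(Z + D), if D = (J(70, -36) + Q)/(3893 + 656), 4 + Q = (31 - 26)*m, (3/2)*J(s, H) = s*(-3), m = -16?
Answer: -4549/45062618 ≈ -0.00010095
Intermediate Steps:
J(s, H) = -2*s (J(s, H) = 2*(s*(-3))/3 = 2*(-3*s)/3 = -2*s)
Q = -84 (Q = -4 + (31 - 26)*(-16) = -4 + 5*(-16) = -4 - 80 = -84)
D = -224/4549 (D = (-2*70 - 84)/(3893 + 656) = (-140 - 84)/4549 = -224*1/4549 = -224/4549 ≈ -0.049242)
1/(Z + D) = 1/(-9906 - 224/4549) = 1/(-45062618/4549) = -4549/45062618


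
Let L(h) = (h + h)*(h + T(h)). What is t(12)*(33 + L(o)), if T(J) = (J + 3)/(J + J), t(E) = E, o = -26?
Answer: 16344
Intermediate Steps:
T(J) = (3 + J)/(2*J) (T(J) = (3 + J)/((2*J)) = (3 + J)*(1/(2*J)) = (3 + J)/(2*J))
L(h) = 2*h*(h + (3 + h)/(2*h)) (L(h) = (h + h)*(h + (3 + h)/(2*h)) = (2*h)*(h + (3 + h)/(2*h)) = 2*h*(h + (3 + h)/(2*h)))
t(12)*(33 + L(o)) = 12*(33 + (3 - 26 + 2*(-26)**2)) = 12*(33 + (3 - 26 + 2*676)) = 12*(33 + (3 - 26 + 1352)) = 12*(33 + 1329) = 12*1362 = 16344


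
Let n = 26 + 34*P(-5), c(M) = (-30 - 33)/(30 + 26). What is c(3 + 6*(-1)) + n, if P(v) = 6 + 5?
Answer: 3191/8 ≈ 398.88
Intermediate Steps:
P(v) = 11
c(M) = -9/8 (c(M) = -63/56 = -63*1/56 = -9/8)
n = 400 (n = 26 + 34*11 = 26 + 374 = 400)
c(3 + 6*(-1)) + n = -9/8 + 400 = 3191/8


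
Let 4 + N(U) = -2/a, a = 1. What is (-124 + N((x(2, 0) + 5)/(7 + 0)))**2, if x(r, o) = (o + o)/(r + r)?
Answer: 16900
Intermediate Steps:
x(r, o) = o/r (x(r, o) = (2*o)/((2*r)) = (2*o)*(1/(2*r)) = o/r)
N(U) = -6 (N(U) = -4 - 2/1 = -4 - 2*1 = -4 - 2 = -6)
(-124 + N((x(2, 0) + 5)/(7 + 0)))**2 = (-124 - 6)**2 = (-130)**2 = 16900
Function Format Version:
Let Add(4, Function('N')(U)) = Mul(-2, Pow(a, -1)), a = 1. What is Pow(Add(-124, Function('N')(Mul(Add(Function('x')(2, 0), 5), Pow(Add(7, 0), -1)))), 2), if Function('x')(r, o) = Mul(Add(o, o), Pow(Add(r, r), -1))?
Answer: 16900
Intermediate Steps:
Function('x')(r, o) = Mul(o, Pow(r, -1)) (Function('x')(r, o) = Mul(Mul(2, o), Pow(Mul(2, r), -1)) = Mul(Mul(2, o), Mul(Rational(1, 2), Pow(r, -1))) = Mul(o, Pow(r, -1)))
Function('N')(U) = -6 (Function('N')(U) = Add(-4, Mul(-2, Pow(1, -1))) = Add(-4, Mul(-2, 1)) = Add(-4, -2) = -6)
Pow(Add(-124, Function('N')(Mul(Add(Function('x')(2, 0), 5), Pow(Add(7, 0), -1)))), 2) = Pow(Add(-124, -6), 2) = Pow(-130, 2) = 16900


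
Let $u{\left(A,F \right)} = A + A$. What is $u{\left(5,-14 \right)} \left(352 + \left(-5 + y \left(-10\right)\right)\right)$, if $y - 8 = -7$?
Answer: $3370$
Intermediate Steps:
$y = 1$ ($y = 8 - 7 = 1$)
$u{\left(A,F \right)} = 2 A$
$u{\left(5,-14 \right)} \left(352 + \left(-5 + y \left(-10\right)\right)\right) = 2 \cdot 5 \left(352 + \left(-5 + 1 \left(-10\right)\right)\right) = 10 \left(352 - 15\right) = 10 \cdot 337 = 3370$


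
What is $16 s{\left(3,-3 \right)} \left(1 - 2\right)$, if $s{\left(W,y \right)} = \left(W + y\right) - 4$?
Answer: $64$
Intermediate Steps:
$s{\left(W,y \right)} = -4 + W + y$
$16 s{\left(3,-3 \right)} \left(1 - 2\right) = 16 \left(-4 + 3 - 3\right) \left(1 - 2\right) = 16 \left(-4\right) \left(-1\right) = \left(-64\right) \left(-1\right) = 64$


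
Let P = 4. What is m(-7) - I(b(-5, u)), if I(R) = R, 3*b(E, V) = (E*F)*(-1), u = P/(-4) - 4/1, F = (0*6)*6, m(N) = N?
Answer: -7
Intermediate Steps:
F = 0 (F = 0*6 = 0)
u = -5 (u = 4/(-4) - 4/1 = 4*(-1/4) - 4*1 = -1 - 4 = -5)
b(E, V) = 0 (b(E, V) = ((E*0)*(-1))/3 = (0*(-1))/3 = (1/3)*0 = 0)
m(-7) - I(b(-5, u)) = -7 - 1*0 = -7 + 0 = -7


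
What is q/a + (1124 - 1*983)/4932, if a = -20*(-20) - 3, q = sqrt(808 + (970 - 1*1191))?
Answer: 47/1644 + sqrt(587)/397 ≈ 0.089617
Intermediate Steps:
q = sqrt(587) (q = sqrt(808 + (970 - 1191)) = sqrt(808 - 221) = sqrt(587) ≈ 24.228)
a = 397 (a = 400 - 3 = 397)
q/a + (1124 - 1*983)/4932 = sqrt(587)/397 + (1124 - 1*983)/4932 = sqrt(587)*(1/397) + (1124 - 983)*(1/4932) = sqrt(587)/397 + 141*(1/4932) = sqrt(587)/397 + 47/1644 = 47/1644 + sqrt(587)/397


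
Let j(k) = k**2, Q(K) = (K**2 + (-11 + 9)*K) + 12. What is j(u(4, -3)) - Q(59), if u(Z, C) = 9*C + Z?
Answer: -2846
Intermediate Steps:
Q(K) = 12 + K**2 - 2*K (Q(K) = (K**2 - 2*K) + 12 = 12 + K**2 - 2*K)
u(Z, C) = Z + 9*C
j(u(4, -3)) - Q(59) = (4 + 9*(-3))**2 - (12 + 59**2 - 2*59) = (4 - 27)**2 - (12 + 3481 - 118) = (-23)**2 - 1*3375 = 529 - 3375 = -2846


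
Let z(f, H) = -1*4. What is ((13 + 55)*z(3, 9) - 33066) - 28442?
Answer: -61780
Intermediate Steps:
z(f, H) = -4
((13 + 55)*z(3, 9) - 33066) - 28442 = ((13 + 55)*(-4) - 33066) - 28442 = (68*(-4) - 33066) - 28442 = (-272 - 33066) - 28442 = -33338 - 28442 = -61780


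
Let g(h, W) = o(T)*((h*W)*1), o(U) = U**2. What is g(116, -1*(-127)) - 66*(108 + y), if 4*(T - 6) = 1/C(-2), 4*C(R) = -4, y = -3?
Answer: 1920587/4 ≈ 4.8015e+5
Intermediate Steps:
C(R) = -1 (C(R) = (1/4)*(-4) = -1)
T = 23/4 (T = 6 + (1/4)/(-1) = 6 + (1/4)*(-1) = 6 - 1/4 = 23/4 ≈ 5.7500)
g(h, W) = 529*W*h/16 (g(h, W) = (23/4)**2*((h*W)*1) = 529*((W*h)*1)/16 = 529*(W*h)/16 = 529*W*h/16)
g(116, -1*(-127)) - 66*(108 + y) = (529/16)*(-1*(-127))*116 - 66*(108 - 3) = (529/16)*127*116 - 66*105 = 1948307/4 - 1*6930 = 1948307/4 - 6930 = 1920587/4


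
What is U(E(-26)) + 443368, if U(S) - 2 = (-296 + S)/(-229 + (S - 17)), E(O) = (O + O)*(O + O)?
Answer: 544902934/1229 ≈ 4.4337e+5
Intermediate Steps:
E(O) = 4*O² (E(O) = (2*O)*(2*O) = 4*O²)
U(S) = 2 + (-296 + S)/(-246 + S) (U(S) = 2 + (-296 + S)/(-229 + (S - 17)) = 2 + (-296 + S)/(-229 + (-17 + S)) = 2 + (-296 + S)/(-246 + S))
U(E(-26)) + 443368 = (-788 + 3*(4*(-26)²))/(-246 + 4*(-26)²) + 443368 = (-788 + 3*(4*676))/(-246 + 4*676) + 443368 = (-788 + 3*2704)/(-246 + 2704) + 443368 = (-788 + 8112)/2458 + 443368 = (1/2458)*7324 + 443368 = 3662/1229 + 443368 = 544902934/1229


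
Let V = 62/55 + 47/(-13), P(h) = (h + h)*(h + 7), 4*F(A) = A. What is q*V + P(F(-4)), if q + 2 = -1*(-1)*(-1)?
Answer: -3243/715 ≈ -4.5357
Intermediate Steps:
F(A) = A/4
P(h) = 2*h*(7 + h) (P(h) = (2*h)*(7 + h) = 2*h*(7 + h))
q = -3 (q = -2 - 1*(-1)*(-1) = -2 + 1*(-1) = -2 - 1 = -3)
V = -1779/715 (V = 62*(1/55) + 47*(-1/13) = 62/55 - 47/13 = -1779/715 ≈ -2.4881)
q*V + P(F(-4)) = -3*(-1779/715) + 2*((1/4)*(-4))*(7 + (1/4)*(-4)) = 5337/715 + 2*(-1)*(7 - 1) = 5337/715 + 2*(-1)*6 = 5337/715 - 12 = -3243/715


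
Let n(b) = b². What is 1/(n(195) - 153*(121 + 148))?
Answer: -1/3132 ≈ -0.00031928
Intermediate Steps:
1/(n(195) - 153*(121 + 148)) = 1/(195² - 153*(121 + 148)) = 1/(38025 - 153*269) = 1/(38025 - 41157) = 1/(-3132) = -1/3132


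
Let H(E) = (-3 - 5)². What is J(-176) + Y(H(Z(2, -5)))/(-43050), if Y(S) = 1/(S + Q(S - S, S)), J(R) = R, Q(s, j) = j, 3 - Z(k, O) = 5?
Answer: -969830401/5510400 ≈ -176.00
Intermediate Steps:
Z(k, O) = -2 (Z(k, O) = 3 - 1*5 = 3 - 5 = -2)
H(E) = 64 (H(E) = (-8)² = 64)
Y(S) = 1/(2*S) (Y(S) = 1/(S + S) = 1/(2*S))
J(-176) + Y(H(Z(2, -5)))/(-43050) = -176 + ((½)/64)/(-43050) = -176 + ((½)*(1/64))*(-1/43050) = -176 + (1/128)*(-1/43050) = -176 - 1/5510400 = -969830401/5510400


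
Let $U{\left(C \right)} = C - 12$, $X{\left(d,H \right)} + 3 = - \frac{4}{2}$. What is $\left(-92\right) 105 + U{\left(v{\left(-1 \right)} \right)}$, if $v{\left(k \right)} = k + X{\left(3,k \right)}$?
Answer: $-9678$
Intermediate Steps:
$X{\left(d,H \right)} = -5$ ($X{\left(d,H \right)} = -3 - \frac{4}{2} = -3 - 2 = -5$)
$v{\left(k \right)} = -5 + k$ ($v{\left(k \right)} = k - 5 = -5 + k$)
$U{\left(C \right)} = -12 + C$
$\left(-92\right) 105 + U{\left(v{\left(-1 \right)} \right)} = \left(-92\right) 105 - 18 = -9660 - 18 = -9678$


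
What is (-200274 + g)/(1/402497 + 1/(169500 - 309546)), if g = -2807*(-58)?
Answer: 2111999778289416/262451 ≈ 8.0472e+9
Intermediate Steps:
g = 162806
(-200274 + g)/(1/402497 + 1/(169500 - 309546)) = (-200274 + 162806)/(1/402497 + 1/(169500 - 309546)) = -37468/(1/402497 + 1/(-140046)) = -37468/(1/402497 - 1/140046) = -37468/(-262451/56368094862) = -37468*(-56368094862/262451) = 2111999778289416/262451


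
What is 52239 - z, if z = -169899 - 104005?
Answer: 326143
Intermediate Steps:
z = -273904
52239 - z = 52239 - 1*(-273904) = 52239 + 273904 = 326143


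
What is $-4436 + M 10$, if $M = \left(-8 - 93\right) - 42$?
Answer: $-5866$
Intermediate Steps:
$M = -143$ ($M = -101 - 42 = -143$)
$-4436 + M 10 = -4436 - 1430 = -5866$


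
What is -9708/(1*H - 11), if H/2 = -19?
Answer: 9708/49 ≈ 198.12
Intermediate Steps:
H = -38 (H = 2*(-19) = -38)
-9708/(1*H - 11) = -9708/(1*(-38) - 11) = -9708/(-38 - 11) = -9708/(-49) = -9708*(-1/49) = 9708/49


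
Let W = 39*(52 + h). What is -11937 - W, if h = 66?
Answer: -16539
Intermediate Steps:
W = 4602 (W = 39*(52 + 66) = 39*118 = 4602)
-11937 - W = -11937 - 1*4602 = -11937 - 4602 = -16539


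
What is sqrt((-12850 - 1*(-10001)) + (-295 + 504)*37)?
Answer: 2*sqrt(1221) ≈ 69.886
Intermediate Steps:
sqrt((-12850 - 1*(-10001)) + (-295 + 504)*37) = sqrt((-12850 + 10001) + 209*37) = sqrt(-2849 + 7733) = sqrt(4884) = 2*sqrt(1221)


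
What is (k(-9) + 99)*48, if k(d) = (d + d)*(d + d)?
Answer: 20304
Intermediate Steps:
k(d) = 4*d² (k(d) = (2*d)*(2*d) = 4*d²)
(k(-9) + 99)*48 = (4*(-9)² + 99)*48 = (4*81 + 99)*48 = (324 + 99)*48 = 423*48 = 20304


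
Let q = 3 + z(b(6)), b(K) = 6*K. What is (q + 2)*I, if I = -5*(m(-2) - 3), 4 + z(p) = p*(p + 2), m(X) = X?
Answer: 34225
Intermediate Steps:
z(p) = -4 + p*(2 + p) (z(p) = -4 + p*(p + 2) = -4 + p*(2 + p))
I = 25 (I = -5*(-2 - 3) = -5*(-5) = 25)
q = 1367 (q = 3 + (-4 + (6*6)**2 + 2*(6*6)) = 3 + (-4 + 36**2 + 2*36) = 3 + (-4 + 1296 + 72) = 3 + 1364 = 1367)
(q + 2)*I = (1367 + 2)*25 = 1369*25 = 34225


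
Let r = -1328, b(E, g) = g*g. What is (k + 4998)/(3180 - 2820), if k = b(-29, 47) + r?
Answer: 5879/360 ≈ 16.331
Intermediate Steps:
b(E, g) = g²
k = 881 (k = 47² - 1328 = 2209 - 1328 = 881)
(k + 4998)/(3180 - 2820) = (881 + 4998)/(3180 - 2820) = 5879/360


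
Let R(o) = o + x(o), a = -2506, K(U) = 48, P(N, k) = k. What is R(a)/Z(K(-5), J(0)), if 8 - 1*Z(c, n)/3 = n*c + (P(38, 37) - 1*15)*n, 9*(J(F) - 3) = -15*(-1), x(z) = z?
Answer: 1253/239 ≈ 5.2427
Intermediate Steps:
R(o) = 2*o (R(o) = o + o = 2*o)
J(F) = 14/3 (J(F) = 3 + (-15*(-1))/9 = 3 + (1/9)*15 = 3 + 5/3 = 14/3)
Z(c, n) = 24 - 66*n - 3*c*n (Z(c, n) = 24 - 3*(n*c + (37 - 1*15)*n) = 24 - 3*(c*n + (37 - 15)*n) = 24 - 3*(c*n + 22*n) = 24 - 3*(22*n + c*n) = 24 + (-66*n - 3*c*n) = 24 - 66*n - 3*c*n)
R(a)/Z(K(-5), J(0)) = (2*(-2506))/(24 - 66*14/3 - 3*48*14/3) = -5012/(24 - 308 - 672) = -5012/(-956) = -5012*(-1/956) = 1253/239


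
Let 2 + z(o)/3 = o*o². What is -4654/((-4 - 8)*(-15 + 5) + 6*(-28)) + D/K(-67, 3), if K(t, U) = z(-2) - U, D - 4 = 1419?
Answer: 14213/264 ≈ 53.837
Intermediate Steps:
D = 1423 (D = 4 + 1419 = 1423)
z(o) = -6 + 3*o³ (z(o) = -6 + 3*(o*o²) = -6 + 3*o³)
K(t, U) = -30 - U (K(t, U) = (-6 + 3*(-2)³) - U = (-6 + 3*(-8)) - U = (-6 - 24) - U = -30 - U)
-4654/((-4 - 8)*(-15 + 5) + 6*(-28)) + D/K(-67, 3) = -4654/((-4 - 8)*(-15 + 5) + 6*(-28)) + 1423/(-30 - 1*3) = -4654/(-12*(-10) - 168) + 1423/(-30 - 3) = -4654/(120 - 168) + 1423/(-33) = -4654/(-48) + 1423*(-1/33) = -4654*(-1/48) - 1423/33 = 2327/24 - 1423/33 = 14213/264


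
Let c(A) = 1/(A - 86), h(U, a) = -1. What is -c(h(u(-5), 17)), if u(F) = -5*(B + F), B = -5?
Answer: 1/87 ≈ 0.011494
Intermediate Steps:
u(F) = 25 - 5*F (u(F) = -5*(-5 + F) = 25 - 5*F)
c(A) = 1/(-86 + A)
-c(h(u(-5), 17)) = -1/(-86 - 1) = -1/(-87) = -1*(-1/87) = 1/87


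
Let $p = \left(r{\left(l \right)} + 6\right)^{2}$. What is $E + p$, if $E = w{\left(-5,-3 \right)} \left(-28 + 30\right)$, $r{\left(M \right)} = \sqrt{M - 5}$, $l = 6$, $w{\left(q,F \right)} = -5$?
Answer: $39$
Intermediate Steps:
$r{\left(M \right)} = \sqrt{-5 + M}$
$E = -10$ ($E = - 5 \left(-28 + 30\right) = \left(-5\right) 2 = -10$)
$p = 49$ ($p = \left(\sqrt{-5 + 6} + 6\right)^{2} = \left(\sqrt{1} + 6\right)^{2} = \left(1 + 6\right)^{2} = 7^{2} = 49$)
$E + p = -10 + 49 = 39$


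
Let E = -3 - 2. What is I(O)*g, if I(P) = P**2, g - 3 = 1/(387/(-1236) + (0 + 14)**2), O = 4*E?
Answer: 96912400/80623 ≈ 1202.0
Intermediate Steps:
E = -5
O = -20 (O = 4*(-5) = -20)
g = 242281/80623 (g = 3 + 1/(387/(-1236) + (0 + 14)**2) = 3 + 1/(387*(-1/1236) + 14**2) = 3 + 1/(-129/412 + 196) = 3 + 1/(80623/412) = 3 + 412/80623 = 242281/80623 ≈ 3.0051)
I(O)*g = (-20)**2*(242281/80623) = 400*(242281/80623) = 96912400/80623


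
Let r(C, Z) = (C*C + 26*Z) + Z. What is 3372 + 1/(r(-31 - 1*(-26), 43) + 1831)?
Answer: 10173325/3017 ≈ 3372.0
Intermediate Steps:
r(C, Z) = C² + 27*Z (r(C, Z) = (C² + 26*Z) + Z = C² + 27*Z)
3372 + 1/(r(-31 - 1*(-26), 43) + 1831) = 3372 + 1/(((-31 - 1*(-26))² + 27*43) + 1831) = 3372 + 1/(((-31 + 26)² + 1161) + 1831) = 3372 + 1/(((-5)² + 1161) + 1831) = 3372 + 1/((25 + 1161) + 1831) = 3372 + 1/(1186 + 1831) = 3372 + 1/3017 = 10173325/3017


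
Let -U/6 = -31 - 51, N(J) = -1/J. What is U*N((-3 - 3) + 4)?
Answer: 246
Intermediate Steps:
U = 492 (U = -6*(-31 - 51) = -6*(-82) = 492)
U*N((-3 - 3) + 4) = 492*(-1/((-3 - 3) + 4)) = 492*(-1/(-6 + 4)) = 492*(-1/(-2)) = 492*(-1*(-½)) = 492*(½) = 246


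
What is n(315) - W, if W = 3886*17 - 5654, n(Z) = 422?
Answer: -59986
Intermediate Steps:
W = 60408 (W = 66062 - 5654 = 60408)
n(315) - W = 422 - 1*60408 = 422 - 60408 = -59986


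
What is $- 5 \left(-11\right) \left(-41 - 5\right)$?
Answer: $-2530$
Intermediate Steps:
$- 5 \left(-11\right) \left(-41 - 5\right) = - \left(-55\right) \left(-46\right) = \left(-1\right) 2530 = -2530$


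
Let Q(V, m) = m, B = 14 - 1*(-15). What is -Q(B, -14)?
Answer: 14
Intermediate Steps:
B = 29 (B = 14 + 15 = 29)
-Q(B, -14) = -1*(-14) = 14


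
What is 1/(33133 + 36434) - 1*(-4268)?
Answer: 296911957/69567 ≈ 4268.0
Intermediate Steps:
1/(33133 + 36434) - 1*(-4268) = 1/69567 + 4268 = 296911957/69567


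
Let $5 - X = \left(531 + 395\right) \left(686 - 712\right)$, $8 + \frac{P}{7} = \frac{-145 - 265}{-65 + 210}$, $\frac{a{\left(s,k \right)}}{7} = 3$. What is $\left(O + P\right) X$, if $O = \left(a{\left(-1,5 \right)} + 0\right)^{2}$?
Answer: $\frac{255041871}{29} \approx 8.7945 \cdot 10^{6}$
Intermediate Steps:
$a{\left(s,k \right)} = 21$ ($a{\left(s,k \right)} = 7 \cdot 3 = 21$)
$P = - \frac{2198}{29}$ ($P = -56 + 7 \frac{-145 - 265}{-65 + 210} = -56 + 7 \left(- \frac{410}{145}\right) = -56 + 7 \left(\left(-410\right) \frac{1}{145}\right) = -56 + 7 \left(- \frac{82}{29}\right) = -56 - \frac{574}{29} = - \frac{2198}{29} \approx -75.793$)
$X = 24081$ ($X = 5 - \left(531 + 395\right) \left(686 - 712\right) = 5 - 926 \left(-26\right) = 5 - -24076 = 5 + 24076 = 24081$)
$O = 441$ ($O = \left(21 + 0\right)^{2} = 21^{2} = 441$)
$\left(O + P\right) X = \left(441 - \frac{2198}{29}\right) 24081 = \frac{10591}{29} \cdot 24081 = \frac{255041871}{29}$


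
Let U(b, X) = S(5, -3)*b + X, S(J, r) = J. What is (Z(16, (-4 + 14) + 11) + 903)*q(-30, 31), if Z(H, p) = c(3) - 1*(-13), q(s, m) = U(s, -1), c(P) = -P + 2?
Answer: -138165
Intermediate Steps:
c(P) = 2 - P
U(b, X) = X + 5*b (U(b, X) = 5*b + X = X + 5*b)
q(s, m) = -1 + 5*s
Z(H, p) = 12 (Z(H, p) = (2 - 1*3) - 1*(-13) = (2 - 3) + 13 = -1 + 13 = 12)
(Z(16, (-4 + 14) + 11) + 903)*q(-30, 31) = (12 + 903)*(-1 + 5*(-30)) = 915*(-1 - 150) = 915*(-151) = -138165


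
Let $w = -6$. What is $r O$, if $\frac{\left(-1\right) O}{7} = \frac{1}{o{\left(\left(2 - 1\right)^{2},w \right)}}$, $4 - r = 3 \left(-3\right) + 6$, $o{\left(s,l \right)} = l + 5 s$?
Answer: $49$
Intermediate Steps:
$r = 7$ ($r = 4 - \left(3 \left(-3\right) + 6\right) = 4 - \left(-9 + 6\right) = 4 - -3 = 4 + 3 = 7$)
$O = 7$ ($O = - \frac{7}{-6 + 5 \left(2 - 1\right)^{2}} = - \frac{7}{-6 + 5 \cdot 1^{2}} = - \frac{7}{-6 + 5 \cdot 1} = - \frac{7}{-6 + 5} = - \frac{7}{-1} = \left(-7\right) \left(-1\right) = 7$)
$r O = 7 \cdot 7 = 49$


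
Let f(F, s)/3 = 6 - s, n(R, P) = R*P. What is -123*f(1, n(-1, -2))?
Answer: -1476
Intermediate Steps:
n(R, P) = P*R
f(F, s) = 18 - 3*s (f(F, s) = 3*(6 - s) = 18 - 3*s)
-123*f(1, n(-1, -2)) = -123*(18 - (-6)*(-1)) = -123*(18 - 3*2) = -123*(18 - 6) = -123*12 = -1476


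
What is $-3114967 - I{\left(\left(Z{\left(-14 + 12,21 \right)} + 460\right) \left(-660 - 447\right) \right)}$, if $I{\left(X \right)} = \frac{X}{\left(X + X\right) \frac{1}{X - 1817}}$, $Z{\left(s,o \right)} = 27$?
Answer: $-2844504$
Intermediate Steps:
$I{\left(X \right)} = - \frac{1817}{2} + \frac{X}{2}$ ($I{\left(X \right)} = \frac{X}{2 X \frac{1}{-1817 + X}} = X \frac{-1817 + X}{2 X} = - \frac{1817}{2} + \frac{X}{2}$)
$-3114967 - I{\left(\left(Z{\left(-14 + 12,21 \right)} + 460\right) \left(-660 - 447\right) \right)} = -3114967 - \left(- \frac{1817}{2} + \frac{\left(27 + 460\right) \left(-660 - 447\right)}{2}\right) = -3114967 - \left(- \frac{1817}{2} + \frac{487 \left(-1107\right)}{2}\right) = -3114967 - \left(- \frac{1817}{2} + \frac{1}{2} \left(-539109\right)\right) = -3114967 - \left(- \frac{1817}{2} - \frac{539109}{2}\right) = -3114967 - -270463 = -3114967 + 270463 = -2844504$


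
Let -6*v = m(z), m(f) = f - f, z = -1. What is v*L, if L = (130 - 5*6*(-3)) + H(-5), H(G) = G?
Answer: 0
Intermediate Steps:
L = 215 (L = (130 - 5*6*(-3)) - 5 = (130 - 30*(-3)) - 5 = (130 + 90) - 5 = 220 - 5 = 215)
m(f) = 0
v = 0 (v = -⅙*0 = 0)
v*L = 0*215 = 0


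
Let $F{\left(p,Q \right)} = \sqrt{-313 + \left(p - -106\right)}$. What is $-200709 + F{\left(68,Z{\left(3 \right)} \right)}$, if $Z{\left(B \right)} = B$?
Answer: $-200709 + i \sqrt{139} \approx -2.0071 \cdot 10^{5} + 11.79 i$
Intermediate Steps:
$F{\left(p,Q \right)} = \sqrt{-207 + p}$ ($F{\left(p,Q \right)} = \sqrt{-313 + \left(p + 106\right)} = \sqrt{-313 + \left(106 + p\right)} = \sqrt{-207 + p}$)
$-200709 + F{\left(68,Z{\left(3 \right)} \right)} = -200709 + \sqrt{-207 + 68} = -200709 + \sqrt{-139} = -200709 + i \sqrt{139}$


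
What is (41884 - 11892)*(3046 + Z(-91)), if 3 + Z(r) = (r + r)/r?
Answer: 91325640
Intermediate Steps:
Z(r) = -1 (Z(r) = -3 + (r + r)/r = -3 + (2*r)/r = -3 + 2 = -1)
(41884 - 11892)*(3046 + Z(-91)) = (41884 - 11892)*(3046 - 1) = 29992*3045 = 91325640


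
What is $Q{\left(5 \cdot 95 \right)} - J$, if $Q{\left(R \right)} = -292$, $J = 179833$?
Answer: $-180125$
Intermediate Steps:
$Q{\left(5 \cdot 95 \right)} - J = -292 - 179833 = -180125$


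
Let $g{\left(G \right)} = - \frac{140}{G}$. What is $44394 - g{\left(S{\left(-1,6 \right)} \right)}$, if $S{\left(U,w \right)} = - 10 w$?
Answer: $\frac{133175}{3} \approx 44392.0$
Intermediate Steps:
$44394 - g{\left(S{\left(-1,6 \right)} \right)} = 44394 - - \frac{140}{\left(-10\right) 6} = 44394 - - \frac{140}{-60} = 44394 - \left(-140\right) \left(- \frac{1}{60}\right) = 44394 - \frac{7}{3} = \frac{133175}{3}$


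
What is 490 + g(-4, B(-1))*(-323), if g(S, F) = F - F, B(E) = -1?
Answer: 490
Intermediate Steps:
g(S, F) = 0
490 + g(-4, B(-1))*(-323) = 490 + 0*(-323) = 490 + 0 = 490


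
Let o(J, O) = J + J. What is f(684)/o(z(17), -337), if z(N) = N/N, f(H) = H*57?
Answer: 19494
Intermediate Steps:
f(H) = 57*H
z(N) = 1
o(J, O) = 2*J
f(684)/o(z(17), -337) = (57*684)/((2*1)) = 38988/2 = 38988*(½) = 19494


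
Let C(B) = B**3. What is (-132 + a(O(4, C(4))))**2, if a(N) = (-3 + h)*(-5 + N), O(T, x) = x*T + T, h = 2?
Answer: 149769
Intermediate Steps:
O(T, x) = T + T*x (O(T, x) = T*x + T = T + T*x)
a(N) = 5 - N (a(N) = (-3 + 2)*(-5 + N) = -(-5 + N) = 5 - N)
(-132 + a(O(4, C(4))))**2 = (-132 + (5 - 4*(1 + 4**3)))**2 = (-132 + (5 - 4*(1 + 64)))**2 = (-132 + (5 - 4*65))**2 = (-132 + (5 - 1*260))**2 = (-132 + (5 - 260))**2 = (-132 - 255)**2 = (-387)**2 = 149769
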